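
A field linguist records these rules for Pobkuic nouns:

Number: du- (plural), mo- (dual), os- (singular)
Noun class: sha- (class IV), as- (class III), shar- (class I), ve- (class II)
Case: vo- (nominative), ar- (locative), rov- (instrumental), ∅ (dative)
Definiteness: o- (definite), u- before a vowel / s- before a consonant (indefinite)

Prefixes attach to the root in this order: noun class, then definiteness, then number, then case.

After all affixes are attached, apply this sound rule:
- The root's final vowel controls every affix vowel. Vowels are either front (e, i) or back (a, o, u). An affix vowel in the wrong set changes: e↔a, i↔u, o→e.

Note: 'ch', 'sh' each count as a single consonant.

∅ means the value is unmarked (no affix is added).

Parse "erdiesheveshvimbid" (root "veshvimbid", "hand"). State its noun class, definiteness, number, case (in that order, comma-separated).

class IV, definite, plural, locative

Segment: ar-du-o-sha-veshvimbid.
noun class: sha- → class IV.
definiteness: o- → definite.
number: du- → plural.
case: ar- → locative.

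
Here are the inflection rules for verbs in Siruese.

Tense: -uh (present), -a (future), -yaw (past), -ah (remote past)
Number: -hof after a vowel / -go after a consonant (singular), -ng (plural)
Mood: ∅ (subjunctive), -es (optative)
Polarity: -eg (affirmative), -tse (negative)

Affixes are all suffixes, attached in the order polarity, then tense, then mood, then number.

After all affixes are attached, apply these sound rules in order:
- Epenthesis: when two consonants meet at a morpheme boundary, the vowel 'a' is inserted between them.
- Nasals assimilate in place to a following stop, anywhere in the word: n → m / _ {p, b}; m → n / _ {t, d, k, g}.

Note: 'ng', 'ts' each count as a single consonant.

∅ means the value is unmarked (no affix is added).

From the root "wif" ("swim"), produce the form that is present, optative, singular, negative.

Attach polarity negative -tse → wiftse.
Attach tense present -uh → wiftseuh.
Attach mood optative -es → wiftseuhes.
Attach number singular -go (after consonant 's') → wiftseuhesgo.
Apply epenthesis: wiftseuhesgo → wifatseuhesago.
Nasal assimilation: no change.

wifatseuhesago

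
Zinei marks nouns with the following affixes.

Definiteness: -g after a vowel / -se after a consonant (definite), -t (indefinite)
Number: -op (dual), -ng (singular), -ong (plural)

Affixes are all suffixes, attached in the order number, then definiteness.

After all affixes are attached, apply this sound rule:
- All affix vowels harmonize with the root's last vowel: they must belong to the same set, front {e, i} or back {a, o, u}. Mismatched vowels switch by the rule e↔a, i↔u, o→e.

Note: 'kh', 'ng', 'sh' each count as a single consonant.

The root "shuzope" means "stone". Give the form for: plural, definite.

shuzopeengse

Attach number plural -ong → shuzopeong.
Attach definiteness definite -se (after consonant 'ng') → shuzopeongse.
Apply vowel harmony: shuzopeongse → shuzopeengse.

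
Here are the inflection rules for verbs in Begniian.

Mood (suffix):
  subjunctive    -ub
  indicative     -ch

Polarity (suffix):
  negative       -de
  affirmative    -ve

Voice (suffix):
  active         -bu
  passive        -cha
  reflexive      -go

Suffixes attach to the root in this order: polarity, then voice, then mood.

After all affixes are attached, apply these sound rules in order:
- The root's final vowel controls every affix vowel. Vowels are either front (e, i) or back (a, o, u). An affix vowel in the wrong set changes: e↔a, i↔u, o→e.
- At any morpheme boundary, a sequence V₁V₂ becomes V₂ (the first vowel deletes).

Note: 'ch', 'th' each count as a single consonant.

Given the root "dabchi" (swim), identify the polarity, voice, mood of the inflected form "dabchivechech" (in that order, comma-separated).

affirmative, passive, indicative

Segment: dabchi-ve-cha-ch.
polarity: -ve → affirmative.
voice: -cha → passive.
mood: -ch → indicative.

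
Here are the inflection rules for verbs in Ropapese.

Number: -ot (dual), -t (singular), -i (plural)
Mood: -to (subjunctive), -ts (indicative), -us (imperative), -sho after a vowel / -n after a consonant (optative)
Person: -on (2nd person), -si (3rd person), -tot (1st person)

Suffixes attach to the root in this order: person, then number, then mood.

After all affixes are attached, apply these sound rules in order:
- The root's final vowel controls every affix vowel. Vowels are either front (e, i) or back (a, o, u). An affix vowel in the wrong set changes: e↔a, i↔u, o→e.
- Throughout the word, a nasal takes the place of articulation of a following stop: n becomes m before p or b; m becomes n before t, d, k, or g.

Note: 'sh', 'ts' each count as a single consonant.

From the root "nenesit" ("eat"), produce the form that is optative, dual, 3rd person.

Attach person 3rd person -si → nenesitsi.
Attach number dual -ot → nenesitsiot.
Attach mood optative -n (after consonant 't') → nenesitsiotn.
Apply vowel harmony: nenesitsiotn → nenesitsietn.
Nasal assimilation: no change.

nenesitsietn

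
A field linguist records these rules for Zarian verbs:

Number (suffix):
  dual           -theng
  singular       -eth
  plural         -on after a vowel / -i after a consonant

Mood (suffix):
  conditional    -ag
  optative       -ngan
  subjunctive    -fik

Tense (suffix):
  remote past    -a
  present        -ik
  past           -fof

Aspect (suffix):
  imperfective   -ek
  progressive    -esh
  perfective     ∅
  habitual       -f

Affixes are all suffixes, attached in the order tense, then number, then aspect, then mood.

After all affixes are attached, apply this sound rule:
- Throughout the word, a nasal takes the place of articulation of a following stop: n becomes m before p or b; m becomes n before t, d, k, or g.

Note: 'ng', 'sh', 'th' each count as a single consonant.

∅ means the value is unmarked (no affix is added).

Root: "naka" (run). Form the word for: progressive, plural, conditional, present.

nakaikieshag

Attach tense present -ik → nakaik.
Attach number plural -i (after consonant 'k') → nakaiki.
Attach aspect progressive -esh → nakaikiesh.
Attach mood conditional -ag → nakaikieshag.
Nasal assimilation: no change.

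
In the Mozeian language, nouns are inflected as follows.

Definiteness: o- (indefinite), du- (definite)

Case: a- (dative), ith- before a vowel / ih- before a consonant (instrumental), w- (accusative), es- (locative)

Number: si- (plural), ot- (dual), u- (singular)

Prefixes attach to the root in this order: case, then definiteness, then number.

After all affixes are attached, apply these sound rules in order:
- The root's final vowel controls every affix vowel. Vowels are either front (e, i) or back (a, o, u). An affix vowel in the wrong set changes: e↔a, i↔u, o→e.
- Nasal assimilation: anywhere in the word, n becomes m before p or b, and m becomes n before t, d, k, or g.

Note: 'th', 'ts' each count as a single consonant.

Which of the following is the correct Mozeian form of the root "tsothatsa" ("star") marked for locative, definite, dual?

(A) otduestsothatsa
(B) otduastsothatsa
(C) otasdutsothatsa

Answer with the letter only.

B

Attach case locative es- → estsothatsa.
Attach definiteness definite du- → duestsothatsa.
Attach number dual ot- → otduestsothatsa.
Apply vowel harmony: otduestsothatsa → otduastsothatsa.
Nasal assimilation: no change.
So the correct form is otduastsothatsa, option (B).
(A) otduestsothatsa is wrong: it fails to apply the sound rule(s).
(C) otasdutsothatsa is wrong: it has the affixes in the wrong order.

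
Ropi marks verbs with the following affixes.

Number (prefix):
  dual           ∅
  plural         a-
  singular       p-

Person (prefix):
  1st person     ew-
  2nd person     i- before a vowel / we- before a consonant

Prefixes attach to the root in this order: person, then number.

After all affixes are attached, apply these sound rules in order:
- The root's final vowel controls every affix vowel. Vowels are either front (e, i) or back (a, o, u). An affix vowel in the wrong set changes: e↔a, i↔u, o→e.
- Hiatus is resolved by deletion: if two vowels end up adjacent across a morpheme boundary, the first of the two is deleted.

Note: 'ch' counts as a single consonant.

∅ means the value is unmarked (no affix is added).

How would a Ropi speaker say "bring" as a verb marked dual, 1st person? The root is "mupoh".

awmupoh

Attach person 1st person ew- → ewmupoh.
number = dual: zero marking, form stays ewmupoh.
Apply vowel harmony: ewmupoh → awmupoh.
Vowel deletion: no change.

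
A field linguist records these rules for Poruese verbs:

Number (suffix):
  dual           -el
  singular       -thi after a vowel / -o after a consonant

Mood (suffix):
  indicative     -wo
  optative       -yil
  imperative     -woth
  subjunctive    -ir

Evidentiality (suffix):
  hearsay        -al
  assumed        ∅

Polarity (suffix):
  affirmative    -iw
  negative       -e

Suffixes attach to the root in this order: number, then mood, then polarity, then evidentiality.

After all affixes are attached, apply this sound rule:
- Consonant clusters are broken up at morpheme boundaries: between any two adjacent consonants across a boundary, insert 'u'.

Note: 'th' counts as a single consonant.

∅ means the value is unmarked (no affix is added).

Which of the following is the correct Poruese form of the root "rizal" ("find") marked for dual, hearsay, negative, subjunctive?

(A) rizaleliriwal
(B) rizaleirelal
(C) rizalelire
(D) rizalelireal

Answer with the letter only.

D

Attach number dual -el → rizalel.
Attach mood subjunctive -ir → rizalelir.
Attach polarity negative -e → rizalelire.
Attach evidentiality hearsay -al → rizalelireal.
Epenthesis: no change.
So the correct form is rizalelireal, option (D).
(A) rizaleliriwal is wrong: it uses affirmative instead of negative for polarity.
(C) rizalelire is wrong: it uses assumed instead of hearsay for evidentiality.
(B) rizaleirelal is wrong: it has the affixes in the wrong order.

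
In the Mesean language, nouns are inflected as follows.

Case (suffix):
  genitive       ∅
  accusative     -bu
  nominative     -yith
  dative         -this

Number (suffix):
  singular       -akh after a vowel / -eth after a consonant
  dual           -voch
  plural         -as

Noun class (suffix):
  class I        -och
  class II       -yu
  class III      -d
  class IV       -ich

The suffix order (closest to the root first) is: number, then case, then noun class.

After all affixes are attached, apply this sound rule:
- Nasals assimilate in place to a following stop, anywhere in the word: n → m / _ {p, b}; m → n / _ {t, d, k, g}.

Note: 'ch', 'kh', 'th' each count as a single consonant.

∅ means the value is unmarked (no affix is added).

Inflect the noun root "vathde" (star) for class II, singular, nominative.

Attach number singular -akh (after vowel 'e') → vathdeakh.
Attach case nominative -yith → vathdeakhyith.
Attach noun class class II -yu → vathdeakhyithyu.
Nasal assimilation: no change.

vathdeakhyithyu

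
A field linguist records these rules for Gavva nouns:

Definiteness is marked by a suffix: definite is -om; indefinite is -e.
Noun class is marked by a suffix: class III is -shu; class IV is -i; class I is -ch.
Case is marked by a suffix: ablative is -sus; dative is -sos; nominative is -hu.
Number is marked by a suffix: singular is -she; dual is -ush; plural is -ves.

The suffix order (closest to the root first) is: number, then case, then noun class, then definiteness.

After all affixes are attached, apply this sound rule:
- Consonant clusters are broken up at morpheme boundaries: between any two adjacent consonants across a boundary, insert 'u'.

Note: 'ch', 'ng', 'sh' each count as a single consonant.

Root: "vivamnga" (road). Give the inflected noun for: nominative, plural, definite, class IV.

Attach number plural -ves → vivamngaves.
Attach case nominative -hu → vivamngaveshu.
Attach noun class class IV -i → vivamngaveshui.
Attach definiteness definite -om → vivamngaveshuiom.
Apply epenthesis: vivamngaveshuiom → vivamngavesuhuiom.

vivamngavesuhuiom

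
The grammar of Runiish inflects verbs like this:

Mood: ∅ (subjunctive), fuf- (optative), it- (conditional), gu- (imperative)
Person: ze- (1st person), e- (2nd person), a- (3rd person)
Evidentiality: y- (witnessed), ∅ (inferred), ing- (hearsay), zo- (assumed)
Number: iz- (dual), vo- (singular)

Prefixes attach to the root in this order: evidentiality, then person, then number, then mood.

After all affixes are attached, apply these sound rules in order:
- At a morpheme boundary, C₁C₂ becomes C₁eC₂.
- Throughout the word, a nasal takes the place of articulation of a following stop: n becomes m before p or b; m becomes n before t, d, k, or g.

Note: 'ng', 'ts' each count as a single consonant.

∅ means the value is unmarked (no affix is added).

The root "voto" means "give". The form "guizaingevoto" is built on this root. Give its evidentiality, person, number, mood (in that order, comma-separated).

Segment: gu-iz-a-ing-voto.
evidentiality: ing- → hearsay.
person: a- → 3rd person.
number: iz- → dual.
mood: gu- → imperative.

hearsay, 3rd person, dual, imperative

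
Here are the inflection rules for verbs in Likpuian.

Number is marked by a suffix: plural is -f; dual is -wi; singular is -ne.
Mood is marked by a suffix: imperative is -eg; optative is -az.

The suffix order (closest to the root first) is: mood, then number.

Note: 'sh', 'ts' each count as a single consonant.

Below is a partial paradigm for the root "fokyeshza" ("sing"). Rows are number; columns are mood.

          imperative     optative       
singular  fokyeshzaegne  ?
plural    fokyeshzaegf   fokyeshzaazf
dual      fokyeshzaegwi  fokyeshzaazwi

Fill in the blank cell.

Attach mood optative -az → fokyeshzaaz.
Attach number singular -ne → fokyeshzaazne.

fokyeshzaazne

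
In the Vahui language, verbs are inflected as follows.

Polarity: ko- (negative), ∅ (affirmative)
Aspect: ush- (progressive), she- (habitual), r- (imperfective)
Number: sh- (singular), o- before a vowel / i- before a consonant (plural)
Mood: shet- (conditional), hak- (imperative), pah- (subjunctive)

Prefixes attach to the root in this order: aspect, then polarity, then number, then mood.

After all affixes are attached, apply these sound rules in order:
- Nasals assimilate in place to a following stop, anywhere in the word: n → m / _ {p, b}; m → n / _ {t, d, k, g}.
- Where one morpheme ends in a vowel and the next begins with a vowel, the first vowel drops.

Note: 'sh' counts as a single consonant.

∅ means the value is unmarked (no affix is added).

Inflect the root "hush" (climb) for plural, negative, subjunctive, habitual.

Attach aspect habitual she- → shehush.
Attach polarity negative ko- → koshehush.
Attach number plural i- (before consonant 'k') → ikoshehush.
Attach mood subjunctive pah- → pahikoshehush.
Nasal assimilation: no change.
Vowel deletion: no change.

pahikoshehush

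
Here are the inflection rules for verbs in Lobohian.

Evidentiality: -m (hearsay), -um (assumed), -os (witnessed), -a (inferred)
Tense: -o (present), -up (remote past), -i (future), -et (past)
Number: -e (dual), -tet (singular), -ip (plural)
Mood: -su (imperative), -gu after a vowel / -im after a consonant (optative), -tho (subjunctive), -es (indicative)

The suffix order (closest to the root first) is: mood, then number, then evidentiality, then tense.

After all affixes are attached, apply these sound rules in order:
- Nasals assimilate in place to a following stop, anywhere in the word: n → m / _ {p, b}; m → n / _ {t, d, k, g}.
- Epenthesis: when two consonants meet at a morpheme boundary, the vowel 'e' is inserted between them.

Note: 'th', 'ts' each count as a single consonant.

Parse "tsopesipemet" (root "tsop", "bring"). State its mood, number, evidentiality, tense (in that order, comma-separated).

Segment: tsop-es-ip-m-et.
mood: -es → indicative.
number: -ip → plural.
evidentiality: -m → hearsay.
tense: -et → past.

indicative, plural, hearsay, past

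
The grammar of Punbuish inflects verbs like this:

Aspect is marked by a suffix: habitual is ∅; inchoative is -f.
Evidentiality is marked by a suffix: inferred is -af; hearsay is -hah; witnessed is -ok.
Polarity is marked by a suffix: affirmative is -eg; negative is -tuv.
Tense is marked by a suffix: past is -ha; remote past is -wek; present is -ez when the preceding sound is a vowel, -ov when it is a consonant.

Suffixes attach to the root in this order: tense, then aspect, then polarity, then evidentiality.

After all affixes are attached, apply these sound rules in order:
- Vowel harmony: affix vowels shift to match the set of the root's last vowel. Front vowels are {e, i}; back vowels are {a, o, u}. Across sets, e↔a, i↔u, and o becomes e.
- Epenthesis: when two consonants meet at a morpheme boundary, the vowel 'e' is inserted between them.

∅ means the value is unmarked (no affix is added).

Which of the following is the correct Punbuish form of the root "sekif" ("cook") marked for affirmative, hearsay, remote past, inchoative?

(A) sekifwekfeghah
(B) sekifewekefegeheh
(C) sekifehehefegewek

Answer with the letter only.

B

Attach tense remote past -wek → sekifwek.
Attach aspect inchoative -f → sekifwekf.
Attach polarity affirmative -eg → sekifwekfeg.
Attach evidentiality hearsay -hah → sekifwekfeghah.
Apply vowel harmony: sekifwekfeghah → sekifwekfegheh.
Apply epenthesis: sekifwekfegheh → sekifewekefegeheh.
So the correct form is sekifewekefegeheh, option (B).
(C) sekifehehefegewek is wrong: it has the affixes in the wrong order.
(A) sekifwekfeghah is wrong: it fails to apply the sound rule(s).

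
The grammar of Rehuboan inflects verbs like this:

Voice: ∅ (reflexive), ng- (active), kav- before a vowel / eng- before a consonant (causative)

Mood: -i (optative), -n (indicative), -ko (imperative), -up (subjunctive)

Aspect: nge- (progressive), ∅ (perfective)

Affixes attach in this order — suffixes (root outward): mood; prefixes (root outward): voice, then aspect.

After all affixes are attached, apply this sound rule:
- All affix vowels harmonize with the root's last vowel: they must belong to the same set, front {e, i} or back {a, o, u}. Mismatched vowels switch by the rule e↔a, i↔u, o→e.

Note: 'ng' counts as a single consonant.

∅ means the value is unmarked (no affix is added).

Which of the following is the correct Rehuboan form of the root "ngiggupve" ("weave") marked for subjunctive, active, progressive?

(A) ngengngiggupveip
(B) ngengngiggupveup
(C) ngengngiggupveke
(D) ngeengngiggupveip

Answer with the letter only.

Attach mood subjunctive -up → ngiggupveup.
Attach voice active ng- → ngngiggupveup.
Attach aspect progressive nge- → ngengngiggupveup.
Apply vowel harmony: ngengngiggupveup → ngengngiggupveip.
So the correct form is ngengngiggupveip, option (A).
(D) ngeengngiggupveip is wrong: it uses causative instead of active for voice.
(B) ngengngiggupveup is wrong: it fails to apply the sound rule(s).
(C) ngengngiggupveke is wrong: it uses imperative instead of subjunctive for mood.

A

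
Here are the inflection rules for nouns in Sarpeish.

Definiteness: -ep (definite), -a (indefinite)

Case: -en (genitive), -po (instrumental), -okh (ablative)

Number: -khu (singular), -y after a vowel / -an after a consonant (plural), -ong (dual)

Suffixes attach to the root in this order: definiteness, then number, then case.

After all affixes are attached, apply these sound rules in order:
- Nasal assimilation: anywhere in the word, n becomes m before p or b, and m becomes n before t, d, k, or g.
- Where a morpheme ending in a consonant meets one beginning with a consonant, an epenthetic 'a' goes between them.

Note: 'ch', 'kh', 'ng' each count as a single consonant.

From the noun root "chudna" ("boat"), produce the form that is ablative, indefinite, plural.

Attach definiteness indefinite -a → chudnaa.
Attach number plural -y (after vowel 'a') → chudnaay.
Attach case ablative -okh → chudnaayokh.
Nasal assimilation: no change.
Epenthesis: no change.

chudnaayokh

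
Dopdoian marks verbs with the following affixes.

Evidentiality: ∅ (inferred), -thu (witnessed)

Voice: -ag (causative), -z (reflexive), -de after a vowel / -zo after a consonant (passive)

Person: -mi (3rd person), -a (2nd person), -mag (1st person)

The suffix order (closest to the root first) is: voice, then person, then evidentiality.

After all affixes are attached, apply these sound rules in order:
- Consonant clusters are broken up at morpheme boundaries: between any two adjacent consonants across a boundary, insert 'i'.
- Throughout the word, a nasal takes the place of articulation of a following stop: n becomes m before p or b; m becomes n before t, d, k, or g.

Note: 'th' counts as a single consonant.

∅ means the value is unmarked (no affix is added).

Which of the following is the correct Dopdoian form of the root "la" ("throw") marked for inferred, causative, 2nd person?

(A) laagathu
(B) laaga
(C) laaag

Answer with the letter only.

Attach voice causative -ag → laag.
Attach person 2nd person -a → laaga.
evidentiality = inferred: zero marking, form stays laaga.
Epenthesis: no change.
Nasal assimilation: no change.
So the correct form is laaga, option (B).
(A) laagathu is wrong: it uses witnessed instead of inferred for evidentiality.
(C) laaag is wrong: it has the affixes in the wrong order.

B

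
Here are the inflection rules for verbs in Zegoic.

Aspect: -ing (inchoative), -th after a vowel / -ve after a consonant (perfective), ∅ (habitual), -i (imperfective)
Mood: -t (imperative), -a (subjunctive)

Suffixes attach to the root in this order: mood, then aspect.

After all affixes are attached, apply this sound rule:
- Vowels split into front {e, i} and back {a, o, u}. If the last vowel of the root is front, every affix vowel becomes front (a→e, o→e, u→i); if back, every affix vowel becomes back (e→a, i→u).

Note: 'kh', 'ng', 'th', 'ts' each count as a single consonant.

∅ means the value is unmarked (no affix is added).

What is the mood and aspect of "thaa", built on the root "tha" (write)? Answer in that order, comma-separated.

subjunctive, habitual

Segment: tha-a.
mood: -a → subjunctive.
aspect: ∅ → habitual.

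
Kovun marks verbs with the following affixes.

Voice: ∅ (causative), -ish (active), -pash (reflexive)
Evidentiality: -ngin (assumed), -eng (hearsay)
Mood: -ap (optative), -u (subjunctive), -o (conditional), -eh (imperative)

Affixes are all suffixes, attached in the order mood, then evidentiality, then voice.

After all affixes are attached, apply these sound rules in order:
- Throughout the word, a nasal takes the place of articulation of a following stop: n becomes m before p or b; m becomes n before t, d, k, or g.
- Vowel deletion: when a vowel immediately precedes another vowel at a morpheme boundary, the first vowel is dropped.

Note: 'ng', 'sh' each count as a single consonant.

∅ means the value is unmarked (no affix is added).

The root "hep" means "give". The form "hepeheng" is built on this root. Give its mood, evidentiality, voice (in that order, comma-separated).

Segment: hep-eh-eng.
mood: -eh → imperative.
evidentiality: -eng → hearsay.
voice: ∅ → causative.

imperative, hearsay, causative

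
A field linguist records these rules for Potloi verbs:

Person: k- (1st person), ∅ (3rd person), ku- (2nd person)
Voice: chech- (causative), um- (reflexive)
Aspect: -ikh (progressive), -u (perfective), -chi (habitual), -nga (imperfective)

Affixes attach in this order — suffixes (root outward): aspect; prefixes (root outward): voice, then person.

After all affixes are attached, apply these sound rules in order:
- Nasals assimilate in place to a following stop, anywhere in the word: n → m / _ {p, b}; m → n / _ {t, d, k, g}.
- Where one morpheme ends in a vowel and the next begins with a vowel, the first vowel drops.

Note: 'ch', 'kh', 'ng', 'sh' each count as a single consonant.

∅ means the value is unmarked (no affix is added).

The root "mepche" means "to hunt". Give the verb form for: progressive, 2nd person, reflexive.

kummepchikh

Attach voice reflexive um- → ummepche.
Attach person 2nd person ku- → kuummepche.
Attach aspect progressive -ikh → kuummepcheikh.
Nasal assimilation: no change.
Apply vowel deletion: kuummepcheikh → kummepchikh.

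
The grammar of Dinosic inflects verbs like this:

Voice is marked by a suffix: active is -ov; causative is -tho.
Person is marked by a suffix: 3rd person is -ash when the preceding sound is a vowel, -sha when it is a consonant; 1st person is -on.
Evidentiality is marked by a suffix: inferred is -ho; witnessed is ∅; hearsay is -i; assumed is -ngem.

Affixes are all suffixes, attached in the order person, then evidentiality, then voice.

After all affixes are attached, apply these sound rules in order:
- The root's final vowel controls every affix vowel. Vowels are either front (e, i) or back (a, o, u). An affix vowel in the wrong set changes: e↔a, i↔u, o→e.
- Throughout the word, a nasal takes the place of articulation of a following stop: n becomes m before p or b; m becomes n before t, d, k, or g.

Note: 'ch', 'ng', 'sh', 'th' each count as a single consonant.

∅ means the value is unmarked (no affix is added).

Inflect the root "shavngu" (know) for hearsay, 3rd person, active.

Attach person 3rd person -ash (after vowel 'u') → shavnguash.
Attach evidentiality hearsay -i → shavnguashi.
Attach voice active -ov → shavnguashiov.
Apply vowel harmony: shavnguashiov → shavnguashuov.
Nasal assimilation: no change.

shavnguashuov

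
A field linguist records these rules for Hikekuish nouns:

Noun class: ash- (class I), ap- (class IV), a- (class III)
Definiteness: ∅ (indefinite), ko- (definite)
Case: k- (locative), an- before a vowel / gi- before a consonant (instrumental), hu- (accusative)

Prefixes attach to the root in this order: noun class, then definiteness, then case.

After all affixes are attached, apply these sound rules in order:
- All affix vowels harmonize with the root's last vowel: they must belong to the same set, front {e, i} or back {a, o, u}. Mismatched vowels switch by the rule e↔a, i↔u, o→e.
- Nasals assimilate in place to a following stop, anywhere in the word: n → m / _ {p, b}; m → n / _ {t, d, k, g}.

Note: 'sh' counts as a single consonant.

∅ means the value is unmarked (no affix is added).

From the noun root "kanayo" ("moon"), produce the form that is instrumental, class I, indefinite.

Attach noun class class I ash- → ashkanayo.
definiteness = indefinite: zero marking, form stays ashkanayo.
Attach case instrumental an- (before vowel 'a') → anashkanayo.
Vowel harmony: no change.
Nasal assimilation: no change.

anashkanayo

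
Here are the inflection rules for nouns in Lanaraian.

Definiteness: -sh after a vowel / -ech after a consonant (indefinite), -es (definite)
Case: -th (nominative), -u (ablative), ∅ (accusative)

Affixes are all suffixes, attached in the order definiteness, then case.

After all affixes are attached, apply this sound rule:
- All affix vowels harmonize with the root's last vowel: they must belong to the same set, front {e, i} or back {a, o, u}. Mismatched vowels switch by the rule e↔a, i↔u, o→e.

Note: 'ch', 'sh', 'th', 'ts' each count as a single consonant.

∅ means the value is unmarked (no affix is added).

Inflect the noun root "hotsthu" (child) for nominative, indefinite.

hotsthushth

Attach definiteness indefinite -sh (after vowel 'u') → hotsthush.
Attach case nominative -th → hotsthushth.
Vowel harmony: no change.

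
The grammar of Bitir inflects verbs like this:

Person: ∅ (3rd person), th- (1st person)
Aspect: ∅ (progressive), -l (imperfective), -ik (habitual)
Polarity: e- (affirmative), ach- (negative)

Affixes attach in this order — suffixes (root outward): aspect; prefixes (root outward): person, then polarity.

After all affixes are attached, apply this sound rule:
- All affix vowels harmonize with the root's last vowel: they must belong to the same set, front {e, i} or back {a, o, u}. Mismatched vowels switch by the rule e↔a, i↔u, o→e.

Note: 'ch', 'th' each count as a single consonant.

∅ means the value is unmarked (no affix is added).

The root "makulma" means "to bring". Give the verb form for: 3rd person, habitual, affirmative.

person = 3rd person: zero marking, form stays makulma.
Attach aspect habitual -ik → makulmaik.
Attach polarity affirmative e- → emakulmaik.
Apply vowel harmony: emakulmaik → amakulmauk.

amakulmauk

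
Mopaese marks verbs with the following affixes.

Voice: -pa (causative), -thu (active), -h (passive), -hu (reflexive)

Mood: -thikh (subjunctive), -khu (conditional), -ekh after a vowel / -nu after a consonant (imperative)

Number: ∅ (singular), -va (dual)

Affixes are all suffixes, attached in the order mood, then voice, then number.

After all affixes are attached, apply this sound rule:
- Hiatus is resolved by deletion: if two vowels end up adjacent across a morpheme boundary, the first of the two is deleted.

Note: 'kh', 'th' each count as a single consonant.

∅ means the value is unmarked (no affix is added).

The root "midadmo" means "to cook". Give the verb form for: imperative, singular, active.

Attach mood imperative -ekh (after vowel 'o') → midadmoekh.
Attach voice active -thu → midadmoekhthu.
number = singular: zero marking, form stays midadmoekhthu.
Apply vowel deletion: midadmoekhthu → midadmekhthu.

midadmekhthu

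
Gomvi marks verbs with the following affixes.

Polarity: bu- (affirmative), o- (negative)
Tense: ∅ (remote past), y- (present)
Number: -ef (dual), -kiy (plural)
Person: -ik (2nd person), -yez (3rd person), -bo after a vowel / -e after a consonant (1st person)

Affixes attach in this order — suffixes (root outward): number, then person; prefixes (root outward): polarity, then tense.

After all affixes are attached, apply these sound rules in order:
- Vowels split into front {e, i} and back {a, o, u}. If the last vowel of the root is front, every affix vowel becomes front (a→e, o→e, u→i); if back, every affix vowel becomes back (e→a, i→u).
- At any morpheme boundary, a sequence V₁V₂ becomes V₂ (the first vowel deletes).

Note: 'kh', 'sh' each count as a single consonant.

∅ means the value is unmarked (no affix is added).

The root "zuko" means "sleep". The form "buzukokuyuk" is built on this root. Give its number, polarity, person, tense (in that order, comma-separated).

Segment: bu-zuko-kiy-ik.
number: -kiy → plural.
polarity: bu- → affirmative.
person: -ik → 2nd person.
tense: ∅ → remote past.

plural, affirmative, 2nd person, remote past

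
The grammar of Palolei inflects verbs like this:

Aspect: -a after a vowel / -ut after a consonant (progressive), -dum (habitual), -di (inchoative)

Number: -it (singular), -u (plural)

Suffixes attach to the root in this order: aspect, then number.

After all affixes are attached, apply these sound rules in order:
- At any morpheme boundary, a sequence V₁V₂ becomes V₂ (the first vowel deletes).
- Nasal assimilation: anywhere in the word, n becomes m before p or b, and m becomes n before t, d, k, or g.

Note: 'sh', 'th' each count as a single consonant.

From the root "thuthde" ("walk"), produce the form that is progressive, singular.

Attach aspect progressive -a (after vowel 'e') → thuthdea.
Attach number singular -it → thuthdeait.
Apply vowel deletion: thuthdeait → thuthdit.
Nasal assimilation: no change.

thuthdit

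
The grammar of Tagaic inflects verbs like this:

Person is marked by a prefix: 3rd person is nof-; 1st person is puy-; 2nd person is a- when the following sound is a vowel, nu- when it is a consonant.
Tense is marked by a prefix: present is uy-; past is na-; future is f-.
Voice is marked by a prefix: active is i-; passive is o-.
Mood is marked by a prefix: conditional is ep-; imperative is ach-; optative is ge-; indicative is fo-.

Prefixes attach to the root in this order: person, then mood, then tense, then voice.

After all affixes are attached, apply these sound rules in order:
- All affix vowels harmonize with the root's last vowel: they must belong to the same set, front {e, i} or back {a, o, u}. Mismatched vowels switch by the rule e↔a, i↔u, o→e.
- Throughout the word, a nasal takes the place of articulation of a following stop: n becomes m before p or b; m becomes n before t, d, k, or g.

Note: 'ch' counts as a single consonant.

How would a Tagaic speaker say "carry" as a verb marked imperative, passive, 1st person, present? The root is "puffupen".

Attach person 1st person puy- → puypuffupen.
Attach mood imperative ach- → achpuypuffupen.
Attach tense present uy- → uyachpuypuffupen.
Attach voice passive o- → ouyachpuypuffupen.
Apply vowel harmony: ouyachpuypuffupen → eiyechpiypuffupen.
Nasal assimilation: no change.

eiyechpiypuffupen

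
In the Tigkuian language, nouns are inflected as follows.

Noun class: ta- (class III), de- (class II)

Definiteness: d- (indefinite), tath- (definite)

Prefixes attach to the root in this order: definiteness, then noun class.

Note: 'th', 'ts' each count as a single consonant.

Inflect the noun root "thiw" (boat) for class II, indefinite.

Attach definiteness indefinite d- → dthiw.
Attach noun class class II de- → dedthiw.

dedthiw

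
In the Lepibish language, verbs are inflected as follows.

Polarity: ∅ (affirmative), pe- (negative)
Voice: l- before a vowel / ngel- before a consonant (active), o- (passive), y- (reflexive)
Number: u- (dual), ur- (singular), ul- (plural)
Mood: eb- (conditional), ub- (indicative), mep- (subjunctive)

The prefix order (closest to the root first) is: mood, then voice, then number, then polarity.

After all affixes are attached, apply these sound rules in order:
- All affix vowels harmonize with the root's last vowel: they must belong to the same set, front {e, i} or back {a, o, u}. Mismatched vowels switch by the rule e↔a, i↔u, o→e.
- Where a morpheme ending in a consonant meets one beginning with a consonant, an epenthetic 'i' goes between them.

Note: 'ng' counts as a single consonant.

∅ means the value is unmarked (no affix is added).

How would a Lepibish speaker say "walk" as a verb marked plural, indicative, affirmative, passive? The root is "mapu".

uloubimapu

Attach mood indicative ub- → ubmapu.
Attach voice passive o- → oubmapu.
Attach number plural ul- → uloubmapu.
polarity = affirmative: zero marking, form stays uloubmapu.
Vowel harmony: no change.
Apply epenthesis: uloubmapu → uloubimapu.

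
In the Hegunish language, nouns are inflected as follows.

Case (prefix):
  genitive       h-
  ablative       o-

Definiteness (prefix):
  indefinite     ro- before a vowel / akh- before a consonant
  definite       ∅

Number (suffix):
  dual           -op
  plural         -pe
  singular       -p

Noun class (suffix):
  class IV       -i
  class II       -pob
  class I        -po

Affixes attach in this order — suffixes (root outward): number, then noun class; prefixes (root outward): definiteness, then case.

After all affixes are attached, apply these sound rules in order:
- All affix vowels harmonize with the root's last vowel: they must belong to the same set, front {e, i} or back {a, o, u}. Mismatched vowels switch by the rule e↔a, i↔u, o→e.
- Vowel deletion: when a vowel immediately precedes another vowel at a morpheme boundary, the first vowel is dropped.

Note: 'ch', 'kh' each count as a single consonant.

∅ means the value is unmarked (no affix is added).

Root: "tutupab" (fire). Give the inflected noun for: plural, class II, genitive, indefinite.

Attach number plural -pe → tutupabpe.
Attach definiteness indefinite akh- (before consonant 't') → akhtutupabpe.
Attach case genitive h- → hakhtutupabpe.
Attach noun class class II -pob → hakhtutupabpepob.
Apply vowel harmony: hakhtutupabpepob → hakhtutupabpapob.
Vowel deletion: no change.

hakhtutupabpapob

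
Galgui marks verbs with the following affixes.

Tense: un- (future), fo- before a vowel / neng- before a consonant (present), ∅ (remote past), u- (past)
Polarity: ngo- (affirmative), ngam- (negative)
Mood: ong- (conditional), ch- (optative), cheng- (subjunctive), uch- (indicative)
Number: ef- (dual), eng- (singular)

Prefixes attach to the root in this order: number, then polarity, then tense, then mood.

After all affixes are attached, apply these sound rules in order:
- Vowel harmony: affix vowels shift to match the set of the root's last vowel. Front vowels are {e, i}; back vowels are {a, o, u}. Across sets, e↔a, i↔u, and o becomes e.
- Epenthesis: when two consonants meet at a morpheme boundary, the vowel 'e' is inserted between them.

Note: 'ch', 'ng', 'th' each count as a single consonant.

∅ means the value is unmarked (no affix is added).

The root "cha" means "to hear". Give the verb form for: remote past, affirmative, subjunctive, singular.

changengoangecha

Attach number singular eng- → engcha.
Attach polarity affirmative ngo- → ngoengcha.
tense = remote past: zero marking, form stays ngoengcha.
Attach mood subjunctive cheng- → chengngoengcha.
Apply vowel harmony: chengngoengcha → changngoangcha.
Apply epenthesis: changngoangcha → changengoangecha.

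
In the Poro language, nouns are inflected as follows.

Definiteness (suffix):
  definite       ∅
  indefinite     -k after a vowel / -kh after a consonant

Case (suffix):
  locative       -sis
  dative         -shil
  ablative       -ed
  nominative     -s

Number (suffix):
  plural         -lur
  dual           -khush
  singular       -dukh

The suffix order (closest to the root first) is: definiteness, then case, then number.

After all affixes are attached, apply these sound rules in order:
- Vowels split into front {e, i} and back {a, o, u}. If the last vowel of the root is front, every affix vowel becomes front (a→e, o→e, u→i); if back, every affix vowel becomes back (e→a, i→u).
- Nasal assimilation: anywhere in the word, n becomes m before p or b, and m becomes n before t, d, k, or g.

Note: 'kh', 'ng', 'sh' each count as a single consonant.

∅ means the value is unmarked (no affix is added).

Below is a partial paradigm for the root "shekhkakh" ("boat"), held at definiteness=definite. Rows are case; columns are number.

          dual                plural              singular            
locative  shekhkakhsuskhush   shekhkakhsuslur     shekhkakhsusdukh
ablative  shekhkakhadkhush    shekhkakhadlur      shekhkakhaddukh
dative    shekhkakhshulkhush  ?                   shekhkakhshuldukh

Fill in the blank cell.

shekhkakhshullur

definiteness = definite: zero marking, form stays shekhkakh.
Attach case dative -shil → shekhkakhshil.
Attach number plural -lur → shekhkakhshillur.
Apply vowel harmony: shekhkakhshillur → shekhkakhshullur.
Nasal assimilation: no change.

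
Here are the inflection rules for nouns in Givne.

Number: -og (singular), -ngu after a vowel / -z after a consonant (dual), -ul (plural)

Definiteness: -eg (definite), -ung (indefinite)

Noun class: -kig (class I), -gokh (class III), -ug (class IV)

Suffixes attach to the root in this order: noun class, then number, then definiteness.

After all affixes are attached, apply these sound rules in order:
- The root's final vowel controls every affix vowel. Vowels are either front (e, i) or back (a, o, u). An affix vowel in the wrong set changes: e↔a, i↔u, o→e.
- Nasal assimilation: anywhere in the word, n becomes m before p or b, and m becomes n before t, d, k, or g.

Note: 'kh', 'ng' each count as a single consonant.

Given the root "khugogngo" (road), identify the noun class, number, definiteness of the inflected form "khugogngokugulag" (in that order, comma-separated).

Segment: khugogngo-kig-ul-eg.
noun class: -kig → class I.
number: -ul → plural.
definiteness: -eg → definite.

class I, plural, definite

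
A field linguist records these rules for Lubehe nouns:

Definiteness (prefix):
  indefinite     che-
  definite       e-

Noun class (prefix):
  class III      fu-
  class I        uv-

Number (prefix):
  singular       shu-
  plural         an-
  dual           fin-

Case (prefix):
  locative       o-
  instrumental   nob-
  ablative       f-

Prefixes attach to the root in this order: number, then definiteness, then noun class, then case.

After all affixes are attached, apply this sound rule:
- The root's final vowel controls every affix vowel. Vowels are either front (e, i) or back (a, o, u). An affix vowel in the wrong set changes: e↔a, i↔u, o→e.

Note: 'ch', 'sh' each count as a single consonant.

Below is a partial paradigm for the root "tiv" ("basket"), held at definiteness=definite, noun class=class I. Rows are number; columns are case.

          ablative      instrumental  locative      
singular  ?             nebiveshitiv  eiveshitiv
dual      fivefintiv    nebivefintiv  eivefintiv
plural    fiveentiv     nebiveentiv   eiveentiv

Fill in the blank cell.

Attach number singular shu- → shutiv.
Attach definiteness definite e- → eshutiv.
Attach noun class class I uv- → uveshutiv.
Attach case ablative f- → fuveshutiv.
Apply vowel harmony: fuveshutiv → fiveshitiv.

fiveshitiv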